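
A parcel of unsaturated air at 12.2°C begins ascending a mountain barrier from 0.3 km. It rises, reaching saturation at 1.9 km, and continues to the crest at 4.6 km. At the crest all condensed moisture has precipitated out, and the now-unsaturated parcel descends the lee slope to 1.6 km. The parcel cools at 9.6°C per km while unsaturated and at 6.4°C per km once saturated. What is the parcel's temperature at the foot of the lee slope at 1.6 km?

8.36°C

From 300 m to 1900 m (dry): cools by 9.6 × 1.6 = 15.36°C, giving -3.16°C.
From 1900 m to 4600 m (saturated): cools by 6.4 × 2.7 = 17.28°C, giving -20.44°C.
From 4600 m to 1600 m (dry descent): warms by 9.6 × 3 = 28.8°C, giving 8.36°C.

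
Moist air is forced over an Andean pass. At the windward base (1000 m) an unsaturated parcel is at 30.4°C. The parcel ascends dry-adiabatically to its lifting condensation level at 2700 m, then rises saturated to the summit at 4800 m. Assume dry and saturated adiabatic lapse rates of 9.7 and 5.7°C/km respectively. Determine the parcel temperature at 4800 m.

1.94°C

Dry to 2700 m: -9.7 × 1.7 km = -16.49°C, so T = 13.91°C.
Saturated to 4800 m: -5.7 × 2.1 km = -11.97°C, so T = 1.94°C.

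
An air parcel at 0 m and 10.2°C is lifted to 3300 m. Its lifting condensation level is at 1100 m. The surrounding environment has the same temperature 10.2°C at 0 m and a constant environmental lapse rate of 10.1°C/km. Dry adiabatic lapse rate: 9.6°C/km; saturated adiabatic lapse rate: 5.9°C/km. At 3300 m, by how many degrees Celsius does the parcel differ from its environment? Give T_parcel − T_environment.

+9.79°C (parcel warmer than environment)

Parcel:
  0–1100 m, dry: Δz = 1.1 km ⇒ ΔT = -10.56°C; T = -0.36°C
  1100–3300 m, saturated: Δz = 2.2 km ⇒ ΔT = -12.98°C; T = -13.34°C
Environment:
  0–3300 m, environment: Δz = 3.3 km ⇒ ΔT = -33.33°C; T = -23.13°C
T_parcel − T_env = -13.34 − (-23.13) = +9.79°C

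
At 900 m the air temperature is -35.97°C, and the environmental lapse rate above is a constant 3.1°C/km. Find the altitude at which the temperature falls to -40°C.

2200 m

Height above start = (-35.97 − (-40)) / 3.1 = 1.3 km
Altitude = 900 m + 1300 m = 2200 m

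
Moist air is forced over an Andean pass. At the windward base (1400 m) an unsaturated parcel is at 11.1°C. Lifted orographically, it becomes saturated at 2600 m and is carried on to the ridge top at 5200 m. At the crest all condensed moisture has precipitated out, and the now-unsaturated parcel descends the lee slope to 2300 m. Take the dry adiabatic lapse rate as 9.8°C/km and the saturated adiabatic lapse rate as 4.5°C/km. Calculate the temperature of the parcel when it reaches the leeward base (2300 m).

16.06°C

From 1400 m to 2600 m (dry): cools by 9.8 × 1.2 = 11.76°C, giving -0.66°C.
From 2600 m to 5200 m (saturated): cools by 4.5 × 2.6 = 11.7°C, giving -12.36°C.
From 5200 m to 2300 m (dry descent): warms by 9.8 × 2.9 = 28.42°C, giving 16.06°C.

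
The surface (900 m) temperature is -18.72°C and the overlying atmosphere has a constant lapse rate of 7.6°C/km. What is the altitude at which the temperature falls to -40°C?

Height above start = (-18.72 − (-40)) / 7.6 = 2.8 km
Altitude = 900 m + 2800 m = 3700 m

3700 m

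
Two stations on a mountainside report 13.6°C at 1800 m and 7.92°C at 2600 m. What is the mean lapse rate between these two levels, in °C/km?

Γ = −ΔT/Δz = (13.6 − 7.92) / (2600 − 1800) m
  = 5.68°C / 0.8 km = 7.1°C/km

7.1°C/km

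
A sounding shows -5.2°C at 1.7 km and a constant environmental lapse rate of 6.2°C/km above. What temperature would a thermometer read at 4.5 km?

-22.56°C

From 1700 m to 4500 m (environmental): cools by 6.2 × 2.8 = 17.36°C, giving -22.56°C.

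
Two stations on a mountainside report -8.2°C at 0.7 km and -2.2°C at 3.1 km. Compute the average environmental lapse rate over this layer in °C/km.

-2.5°C/km

Γ = −ΔT/Δz = (-8.2 − (-2.2)) / (3100 − 700) m
  = -6°C / 2.4 km = -2.5°C/km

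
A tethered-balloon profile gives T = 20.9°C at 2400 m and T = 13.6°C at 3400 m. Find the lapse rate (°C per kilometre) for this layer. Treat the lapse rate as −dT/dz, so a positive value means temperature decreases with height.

Γ = −ΔT/Δz = (20.9 − 13.6) / (3400 − 2400) m
  = 7.3°C / 1 km = 7.3°C/km

7.3°C/km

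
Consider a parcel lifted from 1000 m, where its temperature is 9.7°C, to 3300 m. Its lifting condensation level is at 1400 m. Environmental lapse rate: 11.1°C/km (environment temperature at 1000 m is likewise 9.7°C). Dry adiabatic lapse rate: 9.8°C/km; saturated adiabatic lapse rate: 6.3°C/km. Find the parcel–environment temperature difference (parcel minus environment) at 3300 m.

+9.64°C (parcel warmer than environment)

Parcel:
  From 1000 m to 1400 m (dry): cools by 9.8 × 0.4 = 3.92°C, giving 5.78°C.
  From 1400 m to 3300 m (saturated): cools by 6.3 × 1.9 = 11.97°C, giving -6.19°C.
Environment:
  From 1000 m to 3300 m (environment): cools by 11.1 × 2.3 = 25.53°C, giving -15.83°C.
T_parcel − T_env = -6.19 − (-15.83) = +9.64°C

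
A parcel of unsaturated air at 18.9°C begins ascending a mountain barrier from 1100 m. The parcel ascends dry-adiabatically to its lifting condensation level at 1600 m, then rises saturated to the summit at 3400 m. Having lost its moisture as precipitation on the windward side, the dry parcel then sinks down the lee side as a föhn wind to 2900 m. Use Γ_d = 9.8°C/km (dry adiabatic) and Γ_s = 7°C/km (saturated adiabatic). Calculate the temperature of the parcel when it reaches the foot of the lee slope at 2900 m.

1100 → 1600 m (dry, 9.8°C/km): ΔT = -9.8 × 0.5 = -4.9°C → T = 14°C
1600 → 3400 m (saturated, 7°C/km): ΔT = -7 × 1.8 = -12.6°C → T = 1.4°C
3400 → 2900 m (dry descent, 9.8°C/km): ΔT = +9.8 × 0.5 = +4.9°C → T = 6.3°C

6.3°C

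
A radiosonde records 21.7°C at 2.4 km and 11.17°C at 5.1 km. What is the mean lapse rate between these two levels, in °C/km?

Γ = −ΔT/Δz = (21.7 − 11.17) / (5100 − 2400) m
  = 10.53°C / 2.7 km = 3.9°C/km

3.9°C/km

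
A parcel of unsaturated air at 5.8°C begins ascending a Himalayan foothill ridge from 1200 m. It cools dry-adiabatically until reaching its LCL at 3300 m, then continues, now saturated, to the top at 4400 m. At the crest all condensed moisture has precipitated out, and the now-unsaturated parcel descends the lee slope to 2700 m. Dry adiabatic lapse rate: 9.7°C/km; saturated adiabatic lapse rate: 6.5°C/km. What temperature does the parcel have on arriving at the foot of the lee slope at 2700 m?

Dry to 3300 m: -9.7 × 2.1 km = -20.37°C, so T = -14.57°C.
Saturated to 4400 m: -6.5 × 1.1 km = -7.15°C, so T = -21.72°C.
Dry descent to 2700 m: +9.7 × 1.7 km = +16.49°C, so T = -5.23°C.

-5.23°C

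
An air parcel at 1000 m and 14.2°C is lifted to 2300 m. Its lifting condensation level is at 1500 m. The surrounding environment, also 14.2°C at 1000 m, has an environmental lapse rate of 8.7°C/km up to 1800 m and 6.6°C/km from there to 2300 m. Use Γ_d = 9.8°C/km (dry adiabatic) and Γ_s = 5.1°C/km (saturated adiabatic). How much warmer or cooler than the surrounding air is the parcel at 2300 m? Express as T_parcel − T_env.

+1.28°C (parcel warmer than environment)

Parcel:
  Dry to 1500 m: -9.8 × 0.5 km = -4.9°C, so T = 9.3°C.
  Saturated to 2300 m: -5.1 × 0.8 km = -4.08°C, so T = 5.22°C.
Environment:
  Environment, lower layer to 1800 m: -8.7 × 0.8 km = -6.96°C, so T = 7.24°C.
  Environment, upper layer to 2300 m: -6.6 × 0.5 km = -3.3°C, so T = 3.94°C.
T_parcel − T_env = 5.22 − 3.94 = +1.28°C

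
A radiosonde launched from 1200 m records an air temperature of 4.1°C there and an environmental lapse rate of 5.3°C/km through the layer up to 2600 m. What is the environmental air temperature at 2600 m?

1200 → 2600 m (environmental, 5.3°C/km): ΔT = -5.3 × 1.4 = -7.42°C → T = -3.32°C

-3.32°C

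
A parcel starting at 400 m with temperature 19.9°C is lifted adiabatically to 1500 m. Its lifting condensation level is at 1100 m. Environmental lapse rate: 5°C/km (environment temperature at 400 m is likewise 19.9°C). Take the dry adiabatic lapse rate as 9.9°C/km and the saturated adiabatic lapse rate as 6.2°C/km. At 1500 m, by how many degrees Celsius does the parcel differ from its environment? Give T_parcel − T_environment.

Parcel:
  400 → 1100 m (dry, 9.9°C/km): ΔT = -9.9 × 0.7 = -6.93°C → T = 12.97°C
  1100 → 1500 m (saturated, 6.2°C/km): ΔT = -6.2 × 0.4 = -2.48°C → T = 10.49°C
Environment:
  400 → 1500 m (environment, 5°C/km): ΔT = -5 × 1.1 = -5.5°C → T = 14.4°C
T_parcel − T_env = 10.49 − 14.4 = -3.91°C

-3.91°C (parcel cooler than environment)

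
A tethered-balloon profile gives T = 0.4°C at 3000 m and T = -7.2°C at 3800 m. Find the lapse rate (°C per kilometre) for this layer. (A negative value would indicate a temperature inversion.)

Γ = −ΔT/Δz = (0.4 − (-7.2)) / (3800 − 3000) m
  = 7.6°C / 0.8 km = 9.5°C/km

9.5°C/km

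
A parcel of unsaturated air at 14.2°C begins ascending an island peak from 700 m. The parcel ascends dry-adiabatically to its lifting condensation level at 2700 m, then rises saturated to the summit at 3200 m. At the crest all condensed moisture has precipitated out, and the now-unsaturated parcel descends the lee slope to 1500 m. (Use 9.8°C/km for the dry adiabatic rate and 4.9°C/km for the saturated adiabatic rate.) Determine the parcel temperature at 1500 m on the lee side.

8.81°C

From 700 m to 2700 m (dry): cools by 9.8 × 2 = 19.6°C, giving -5.4°C.
From 2700 m to 3200 m (saturated): cools by 4.9 × 0.5 = 2.45°C, giving -7.85°C.
From 3200 m to 1500 m (dry descent): warms by 9.8 × 1.7 = 16.66°C, giving 8.81°C.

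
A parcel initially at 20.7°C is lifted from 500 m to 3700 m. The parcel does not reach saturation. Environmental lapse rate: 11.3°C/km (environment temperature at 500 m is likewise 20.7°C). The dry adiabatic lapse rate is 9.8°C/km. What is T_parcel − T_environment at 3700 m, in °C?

Parcel:
  500–3700 m, dry: Δz = 3.2 km ⇒ ΔT = -31.36°C; T = -10.66°C
Environment:
  500–3700 m, environment: Δz = 3.2 km ⇒ ΔT = -36.16°C; T = -15.46°C
T_parcel − T_env = -10.66 − (-15.46) = +4.8°C

+4.8°C (parcel warmer than environment)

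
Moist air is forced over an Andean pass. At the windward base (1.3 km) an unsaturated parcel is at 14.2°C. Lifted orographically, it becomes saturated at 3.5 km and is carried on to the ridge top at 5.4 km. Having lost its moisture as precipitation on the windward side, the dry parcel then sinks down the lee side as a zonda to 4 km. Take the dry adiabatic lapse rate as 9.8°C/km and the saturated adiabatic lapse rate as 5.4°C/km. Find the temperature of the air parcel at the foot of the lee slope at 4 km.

Dry to 3500 m: -9.8 × 2.2 km = -21.56°C, so T = -7.36°C.
Saturated to 5400 m: -5.4 × 1.9 km = -10.26°C, so T = -17.62°C.
Dry descent to 4000 m: +9.8 × 1.4 km = +13.72°C, so T = -3.9°C.

-3.9°C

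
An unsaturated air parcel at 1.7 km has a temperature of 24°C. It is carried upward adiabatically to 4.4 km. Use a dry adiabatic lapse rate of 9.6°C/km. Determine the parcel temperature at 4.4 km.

-1.92°C

1700–4400 m, dry adiabatic: Δz = 2.7 km ⇒ ΔT = -25.92°C; T = -1.92°C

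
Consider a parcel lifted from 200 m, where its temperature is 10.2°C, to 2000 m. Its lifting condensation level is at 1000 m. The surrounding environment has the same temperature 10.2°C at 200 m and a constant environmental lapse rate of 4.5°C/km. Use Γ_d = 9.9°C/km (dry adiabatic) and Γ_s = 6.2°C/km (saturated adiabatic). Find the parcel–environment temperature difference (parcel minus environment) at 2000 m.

Parcel:
  Dry to 1000 m: -9.9 × 0.8 km = -7.92°C, so T = 2.28°C.
  Saturated to 2000 m: -6.2 × 1 km = -6.2°C, so T = -3.92°C.
Environment:
  Environment to 2000 m: -4.5 × 1.8 km = -8.1°C, so T = 2.1°C.
T_parcel − T_env = -3.92 − 2.1 = -6.02°C

-6.02°C (parcel cooler than environment)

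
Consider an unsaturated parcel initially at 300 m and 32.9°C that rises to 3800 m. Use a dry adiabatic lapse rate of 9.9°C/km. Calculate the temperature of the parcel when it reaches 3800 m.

From 300 m to 3800 m (dry adiabatic): cools by 9.9 × 3.5 = 34.65°C, giving -1.75°C.

-1.75°C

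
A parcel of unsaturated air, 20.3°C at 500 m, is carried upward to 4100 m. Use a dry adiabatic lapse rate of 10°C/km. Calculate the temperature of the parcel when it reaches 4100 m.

500–4100 m, dry adiabatic: Δz = 3.6 km ⇒ ΔT = -36°C; T = -15.7°C

-15.7°C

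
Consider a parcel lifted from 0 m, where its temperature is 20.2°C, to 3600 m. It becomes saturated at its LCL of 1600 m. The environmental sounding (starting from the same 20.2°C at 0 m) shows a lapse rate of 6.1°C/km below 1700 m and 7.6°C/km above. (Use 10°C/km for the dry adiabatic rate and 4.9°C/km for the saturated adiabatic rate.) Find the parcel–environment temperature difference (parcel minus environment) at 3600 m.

Parcel:
  Dry to 1600 m: -10 × 1.6 km = -16°C, so T = 4.2°C.
  Saturated to 3600 m: -4.9 × 2 km = -9.8°C, so T = -5.6°C.
Environment:
  Environment, lower layer to 1700 m: -6.1 × 1.7 km = -10.37°C, so T = 9.83°C.
  Environment, upper layer to 3600 m: -7.6 × 1.9 km = -14.44°C, so T = -4.61°C.
T_parcel − T_env = -5.6 − (-4.61) = -0.99°C

-0.99°C (parcel cooler than environment)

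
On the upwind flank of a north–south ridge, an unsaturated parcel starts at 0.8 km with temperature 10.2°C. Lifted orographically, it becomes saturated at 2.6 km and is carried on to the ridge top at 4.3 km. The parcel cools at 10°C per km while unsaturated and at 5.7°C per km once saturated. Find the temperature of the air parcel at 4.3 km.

From 800 m to 2600 m (dry): cools by 10 × 1.8 = 18°C, giving -7.8°C.
From 2600 m to 4300 m (saturated): cools by 5.7 × 1.7 = 9.69°C, giving -17.49°C.

-17.49°C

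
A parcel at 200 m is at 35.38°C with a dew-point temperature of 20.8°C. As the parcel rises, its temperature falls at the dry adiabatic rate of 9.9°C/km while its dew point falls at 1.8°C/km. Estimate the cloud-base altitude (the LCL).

2000 m

T and T_d converge at 9.9 − 1.8 = 8.1°C per km
Height above start = (35.38 − 20.8) / 8.1 = 1.8 km
LCL altitude = 200 m + 1800 m = 2000 m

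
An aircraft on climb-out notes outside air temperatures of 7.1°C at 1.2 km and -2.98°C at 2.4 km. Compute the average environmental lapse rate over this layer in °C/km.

Γ = −ΔT/Δz = (7.1 − (-2.98)) / (2400 − 1200) m
  = 10.08°C / 1.2 km = 8.4°C/km

8.4°C/km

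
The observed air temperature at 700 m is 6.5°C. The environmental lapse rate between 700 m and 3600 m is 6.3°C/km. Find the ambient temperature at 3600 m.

Environmental to 3600 m: -6.3 × 2.9 km = -18.27°C, so T = -11.77°C.

-11.77°C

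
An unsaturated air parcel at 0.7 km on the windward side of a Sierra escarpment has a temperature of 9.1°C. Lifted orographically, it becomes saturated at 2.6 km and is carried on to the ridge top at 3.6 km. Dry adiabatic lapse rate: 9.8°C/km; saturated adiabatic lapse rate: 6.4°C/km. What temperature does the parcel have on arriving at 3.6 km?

700 → 2600 m (dry, 9.8°C/km): ΔT = -9.8 × 1.9 = -18.62°C → T = -9.52°C
2600 → 3600 m (saturated, 6.4°C/km): ΔT = -6.4 × 1 = -6.4°C → T = -15.92°C

-15.92°C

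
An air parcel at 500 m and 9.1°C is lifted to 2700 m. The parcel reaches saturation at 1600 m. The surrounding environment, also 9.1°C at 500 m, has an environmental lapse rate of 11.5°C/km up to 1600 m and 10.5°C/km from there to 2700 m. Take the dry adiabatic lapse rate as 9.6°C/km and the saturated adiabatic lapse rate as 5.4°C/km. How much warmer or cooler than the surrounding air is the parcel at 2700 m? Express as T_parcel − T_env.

Parcel:
  From 500 m to 1600 m (dry): cools by 9.6 × 1.1 = 10.56°C, giving -1.46°C.
  From 1600 m to 2700 m (saturated): cools by 5.4 × 1.1 = 5.94°C, giving -7.4°C.
Environment:
  From 500 m to 1600 m (environment, lower layer): cools by 11.5 × 1.1 = 12.65°C, giving -3.55°C.
  From 1600 m to 2700 m (environment, upper layer): cools by 10.5 × 1.1 = 11.55°C, giving -15.1°C.
T_parcel − T_env = -7.4 − (-15.1) = +7.7°C

+7.7°C (parcel warmer than environment)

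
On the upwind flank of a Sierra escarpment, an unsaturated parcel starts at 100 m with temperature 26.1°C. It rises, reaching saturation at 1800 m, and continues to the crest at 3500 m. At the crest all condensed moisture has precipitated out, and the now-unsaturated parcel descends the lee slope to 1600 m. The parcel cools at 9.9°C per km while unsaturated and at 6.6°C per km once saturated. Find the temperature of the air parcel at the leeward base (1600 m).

From 100 m to 1800 m (dry): cools by 9.9 × 1.7 = 16.83°C, giving 9.27°C.
From 1800 m to 3500 m (saturated): cools by 6.6 × 1.7 = 11.22°C, giving -1.95°C.
From 3500 m to 1600 m (dry descent): warms by 9.9 × 1.9 = 18.81°C, giving 16.86°C.

16.86°C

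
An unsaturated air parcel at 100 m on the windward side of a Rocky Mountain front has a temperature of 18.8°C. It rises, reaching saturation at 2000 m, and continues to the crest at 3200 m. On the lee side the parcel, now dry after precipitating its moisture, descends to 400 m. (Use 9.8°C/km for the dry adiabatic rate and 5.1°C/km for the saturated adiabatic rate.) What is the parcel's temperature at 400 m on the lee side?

21.5°C

From 100 m to 2000 m (dry): cools by 9.8 × 1.9 = 18.62°C, giving 0.18°C.
From 2000 m to 3200 m (saturated): cools by 5.1 × 1.2 = 6.12°C, giving -5.94°C.
From 3200 m to 400 m (dry descent): warms by 9.8 × 2.8 = 27.44°C, giving 21.5°C.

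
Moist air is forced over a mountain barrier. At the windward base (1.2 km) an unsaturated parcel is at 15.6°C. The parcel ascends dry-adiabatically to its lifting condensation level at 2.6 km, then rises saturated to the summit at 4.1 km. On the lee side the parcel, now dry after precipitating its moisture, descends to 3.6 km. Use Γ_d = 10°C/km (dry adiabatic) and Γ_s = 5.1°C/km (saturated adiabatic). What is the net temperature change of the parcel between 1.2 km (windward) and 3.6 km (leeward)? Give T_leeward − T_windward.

-16.65°C

Dry to 2600 m: -10 × 1.4 km = -14°C, so T = 1.6°C.
Saturated to 4100 m: -5.1 × 1.5 km = -7.65°C, so T = -6.05°C.
Dry descent to 3600 m: +10 × 0.5 km = +5°C, so T = -1.05°C.
Net change vs windward start: -1.05 − 15.6 = -16.65°C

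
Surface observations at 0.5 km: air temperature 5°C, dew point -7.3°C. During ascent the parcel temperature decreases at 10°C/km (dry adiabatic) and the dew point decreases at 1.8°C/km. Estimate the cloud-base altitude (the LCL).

T and T_d converge at 10 − 1.8 = 8.2°C per km
Height above start = (5 − (-7.3)) / 8.2 = 1.5 km
LCL altitude = 500 m + 1500 m = 2000 m

2 km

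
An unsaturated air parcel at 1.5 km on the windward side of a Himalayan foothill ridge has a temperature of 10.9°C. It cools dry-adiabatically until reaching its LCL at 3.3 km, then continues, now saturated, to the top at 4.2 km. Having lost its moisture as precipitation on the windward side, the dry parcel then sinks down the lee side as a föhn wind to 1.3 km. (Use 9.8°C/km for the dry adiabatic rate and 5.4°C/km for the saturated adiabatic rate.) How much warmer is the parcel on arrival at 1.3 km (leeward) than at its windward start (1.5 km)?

+5.92°C

Dry to 3300 m: -9.8 × 1.8 km = -17.64°C, so T = -6.74°C.
Saturated to 4200 m: -5.4 × 0.9 km = -4.86°C, so T = -11.6°C.
Dry descent to 1300 m: +9.8 × 2.9 km = +28.42°C, so T = 16.82°C.
Net change vs windward start: 16.82 − 10.9 = +5.92°C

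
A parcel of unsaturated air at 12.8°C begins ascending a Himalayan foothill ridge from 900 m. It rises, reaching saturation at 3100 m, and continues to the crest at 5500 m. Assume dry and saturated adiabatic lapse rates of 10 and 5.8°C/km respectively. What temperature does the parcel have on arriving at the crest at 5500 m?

-23.12°C

900 → 3100 m (dry, 10°C/km): ΔT = -10 × 2.2 = -22°C → T = -9.2°C
3100 → 5500 m (saturated, 5.8°C/km): ΔT = -5.8 × 2.4 = -13.92°C → T = -23.12°C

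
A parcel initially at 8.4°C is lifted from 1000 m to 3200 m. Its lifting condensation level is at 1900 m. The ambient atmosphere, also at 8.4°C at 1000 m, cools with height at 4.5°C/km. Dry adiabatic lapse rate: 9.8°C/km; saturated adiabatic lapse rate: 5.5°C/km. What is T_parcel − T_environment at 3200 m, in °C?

-6.07°C (parcel cooler than environment)

Parcel:
  Dry to 1900 m: -9.8 × 0.9 km = -8.82°C, so T = -0.42°C.
  Saturated to 3200 m: -5.5 × 1.3 km = -7.15°C, so T = -7.57°C.
Environment:
  Environment to 3200 m: -4.5 × 2.2 km = -9.9°C, so T = -1.5°C.
T_parcel − T_env = -7.57 − (-1.5) = -6.07°C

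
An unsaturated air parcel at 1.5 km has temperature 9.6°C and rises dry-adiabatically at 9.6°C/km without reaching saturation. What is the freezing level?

Height above start = (9.6 − 0) / 9.6 = 1 km
Altitude = 1500 m + 1000 m = 2500 m

2.5 km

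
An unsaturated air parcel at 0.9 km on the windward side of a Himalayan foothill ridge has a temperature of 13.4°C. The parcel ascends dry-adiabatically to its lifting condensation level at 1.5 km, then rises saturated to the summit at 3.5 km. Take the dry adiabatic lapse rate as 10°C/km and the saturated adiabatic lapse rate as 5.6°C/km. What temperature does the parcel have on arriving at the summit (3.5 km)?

900 → 1500 m (dry, 10°C/km): ΔT = -10 × 0.6 = -6°C → T = 7.4°C
1500 → 3500 m (saturated, 5.6°C/km): ΔT = -5.6 × 2 = -11.2°C → T = -3.8°C

-3.8°C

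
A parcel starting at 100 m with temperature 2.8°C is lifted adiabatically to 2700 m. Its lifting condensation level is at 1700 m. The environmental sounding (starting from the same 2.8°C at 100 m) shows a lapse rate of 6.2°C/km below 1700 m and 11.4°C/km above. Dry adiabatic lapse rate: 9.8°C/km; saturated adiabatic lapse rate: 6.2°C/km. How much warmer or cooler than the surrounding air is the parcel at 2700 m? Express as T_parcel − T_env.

-0.56°C (parcel cooler than environment)

Parcel:
  Dry to 1700 m: -9.8 × 1.6 km = -15.68°C, so T = -12.88°C.
  Saturated to 2700 m: -6.2 × 1 km = -6.2°C, so T = -19.08°C.
Environment:
  Environment, lower layer to 1700 m: -6.2 × 1.6 km = -9.92°C, so T = -7.12°C.
  Environment, upper layer to 2700 m: -11.4 × 1 km = -11.4°C, so T = -18.52°C.
T_parcel − T_env = -19.08 − (-18.52) = -0.56°C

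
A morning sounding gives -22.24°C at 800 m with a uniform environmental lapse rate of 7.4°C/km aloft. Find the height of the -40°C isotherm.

3200 m

Height above start = (-22.24 − (-40)) / 7.4 = 2.4 km
Altitude = 800 m + 2400 m = 3200 m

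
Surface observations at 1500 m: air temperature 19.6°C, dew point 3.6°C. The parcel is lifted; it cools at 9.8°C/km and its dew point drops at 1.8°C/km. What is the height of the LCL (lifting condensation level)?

T and T_d converge at 9.8 − 1.8 = 8°C per km
Height above start = (19.6 − 3.6) / 8 = 2 km
LCL altitude = 1500 m + 2000 m = 3500 m

3500 m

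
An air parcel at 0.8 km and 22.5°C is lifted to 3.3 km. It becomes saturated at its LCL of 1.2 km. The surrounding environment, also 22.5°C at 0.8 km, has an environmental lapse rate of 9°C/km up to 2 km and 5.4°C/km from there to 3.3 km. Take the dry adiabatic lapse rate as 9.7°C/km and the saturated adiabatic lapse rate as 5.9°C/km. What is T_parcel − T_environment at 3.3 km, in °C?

+1.55°C (parcel warmer than environment)

Parcel:
  Dry to 1200 m: -9.7 × 0.4 km = -3.88°C, so T = 18.62°C.
  Saturated to 3300 m: -5.9 × 2.1 km = -12.39°C, so T = 6.23°C.
Environment:
  Environment, lower layer to 2000 m: -9 × 1.2 km = -10.8°C, so T = 11.7°C.
  Environment, upper layer to 3300 m: -5.4 × 1.3 km = -7.02°C, so T = 4.68°C.
T_parcel − T_env = 6.23 − 4.68 = +1.55°C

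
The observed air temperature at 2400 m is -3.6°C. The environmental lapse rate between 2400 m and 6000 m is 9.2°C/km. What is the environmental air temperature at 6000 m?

-36.72°C

From 2400 m to 6000 m (environmental): cools by 9.2 × 3.6 = 33.12°C, giving -36.72°C.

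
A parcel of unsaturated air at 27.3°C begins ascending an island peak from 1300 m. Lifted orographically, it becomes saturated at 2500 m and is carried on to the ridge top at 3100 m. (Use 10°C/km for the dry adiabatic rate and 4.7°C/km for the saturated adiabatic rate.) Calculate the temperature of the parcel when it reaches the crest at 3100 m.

12.48°C

1300 → 2500 m (dry, 10°C/km): ΔT = -10 × 1.2 = -12°C → T = 15.3°C
2500 → 3100 m (saturated, 4.7°C/km): ΔT = -4.7 × 0.6 = -2.82°C → T = 12.48°C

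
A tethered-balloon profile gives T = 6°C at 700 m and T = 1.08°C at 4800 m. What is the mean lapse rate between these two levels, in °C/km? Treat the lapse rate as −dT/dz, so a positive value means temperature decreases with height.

1.2°C/km

Γ = −ΔT/Δz = (6 − 1.08) / (4800 − 700) m
  = 4.92°C / 4.1 km = 1.2°C/km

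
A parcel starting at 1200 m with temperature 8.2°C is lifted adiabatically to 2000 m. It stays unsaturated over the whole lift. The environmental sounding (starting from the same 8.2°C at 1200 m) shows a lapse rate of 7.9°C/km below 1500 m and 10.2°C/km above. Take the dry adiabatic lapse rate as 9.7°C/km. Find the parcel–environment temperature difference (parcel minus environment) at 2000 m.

Parcel:
  1200 → 2000 m (dry, 9.7°C/km): ΔT = -9.7 × 0.8 = -7.76°C → T = 0.44°C
Environment:
  1200 → 1500 m (environment, lower layer, 7.9°C/km): ΔT = -7.9 × 0.3 = -2.37°C → T = 5.83°C
  1500 → 2000 m (environment, upper layer, 10.2°C/km): ΔT = -10.2 × 0.5 = -5.1°C → T = 0.73°C
T_parcel − T_env = 0.44 − 0.73 = -0.29°C

-0.29°C (parcel cooler than environment)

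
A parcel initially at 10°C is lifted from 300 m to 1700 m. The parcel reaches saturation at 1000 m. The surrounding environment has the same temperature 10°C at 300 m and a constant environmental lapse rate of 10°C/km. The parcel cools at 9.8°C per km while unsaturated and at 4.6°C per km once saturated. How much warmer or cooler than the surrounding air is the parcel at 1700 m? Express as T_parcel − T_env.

+3.92°C (parcel warmer than environment)

Parcel:
  Dry to 1000 m: -9.8 × 0.7 km = -6.86°C, so T = 3.14°C.
  Saturated to 1700 m: -4.6 × 0.7 km = -3.22°C, so T = -0.08°C.
Environment:
  Environment to 1700 m: -10 × 1.4 km = -14°C, so T = -4°C.
T_parcel − T_env = -0.08 − (-4) = +3.92°C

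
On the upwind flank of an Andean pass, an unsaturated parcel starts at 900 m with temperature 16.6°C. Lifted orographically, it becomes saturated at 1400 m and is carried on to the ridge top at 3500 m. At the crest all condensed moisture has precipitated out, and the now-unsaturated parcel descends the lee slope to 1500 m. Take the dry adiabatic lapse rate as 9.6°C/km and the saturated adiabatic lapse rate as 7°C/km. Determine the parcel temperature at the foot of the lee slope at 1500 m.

16.3°C

From 900 m to 1400 m (dry): cools by 9.6 × 0.5 = 4.8°C, giving 11.8°C.
From 1400 m to 3500 m (saturated): cools by 7 × 2.1 = 14.7°C, giving -2.9°C.
From 3500 m to 1500 m (dry descent): warms by 9.6 × 2 = 19.2°C, giving 16.3°C.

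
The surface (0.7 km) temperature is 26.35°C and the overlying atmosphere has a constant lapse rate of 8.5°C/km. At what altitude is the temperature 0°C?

3.8 km

Height above start = (26.35 − 0) / 8.5 = 3.1 km
Altitude = 700 m + 3100 m = 3800 m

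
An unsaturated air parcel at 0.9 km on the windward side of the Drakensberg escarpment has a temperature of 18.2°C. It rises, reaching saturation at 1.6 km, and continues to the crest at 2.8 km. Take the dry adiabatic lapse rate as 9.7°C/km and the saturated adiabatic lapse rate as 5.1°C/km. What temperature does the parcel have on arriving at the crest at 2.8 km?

From 900 m to 1600 m (dry): cools by 9.7 × 0.7 = 6.79°C, giving 11.41°C.
From 1600 m to 2800 m (saturated): cools by 5.1 × 1.2 = 6.12°C, giving 5.29°C.

5.29°C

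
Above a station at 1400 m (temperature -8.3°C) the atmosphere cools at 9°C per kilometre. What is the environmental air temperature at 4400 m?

-35.3°C

Environmental to 4400 m: -9 × 3 km = -27°C, so T = -35.3°C.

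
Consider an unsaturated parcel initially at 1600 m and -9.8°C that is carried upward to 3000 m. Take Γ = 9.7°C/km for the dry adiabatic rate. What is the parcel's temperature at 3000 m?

-23.38°C

From 1600 m to 3000 m (dry adiabatic): cools by 9.7 × 1.4 = 13.58°C, giving -23.38°C.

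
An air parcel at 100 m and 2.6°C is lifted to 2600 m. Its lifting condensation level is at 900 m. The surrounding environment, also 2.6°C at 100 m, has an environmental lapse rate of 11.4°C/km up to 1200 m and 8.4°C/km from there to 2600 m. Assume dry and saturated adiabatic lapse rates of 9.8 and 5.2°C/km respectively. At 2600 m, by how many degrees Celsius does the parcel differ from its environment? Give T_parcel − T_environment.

Parcel:
  100–900 m, dry: Δz = 0.8 km ⇒ ΔT = -7.84°C; T = -5.24°C
  900–2600 m, saturated: Δz = 1.7 km ⇒ ΔT = -8.84°C; T = -14.08°C
Environment:
  100–1200 m, environment, lower layer: Δz = 1.1 km ⇒ ΔT = -12.54°C; T = -9.94°C
  1200–2600 m, environment, upper layer: Δz = 1.4 km ⇒ ΔT = -11.76°C; T = -21.7°C
T_parcel − T_env = -14.08 − (-21.7) = +7.62°C

+7.62°C (parcel warmer than environment)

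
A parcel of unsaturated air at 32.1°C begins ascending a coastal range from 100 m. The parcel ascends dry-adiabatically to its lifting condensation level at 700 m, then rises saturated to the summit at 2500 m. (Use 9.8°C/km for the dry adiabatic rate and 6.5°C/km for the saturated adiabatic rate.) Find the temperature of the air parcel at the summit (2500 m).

14.52°C

From 100 m to 700 m (dry): cools by 9.8 × 0.6 = 5.88°C, giving 26.22°C.
From 700 m to 2500 m (saturated): cools by 6.5 × 1.8 = 11.7°C, giving 14.52°C.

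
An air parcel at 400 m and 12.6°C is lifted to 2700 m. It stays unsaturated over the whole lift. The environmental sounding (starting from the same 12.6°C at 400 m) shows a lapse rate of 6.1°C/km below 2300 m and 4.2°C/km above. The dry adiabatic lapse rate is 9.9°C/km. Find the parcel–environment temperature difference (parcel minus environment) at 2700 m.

-9.5°C (parcel cooler than environment)

Parcel:
  400 → 2700 m (dry, 9.9°C/km): ΔT = -9.9 × 2.3 = -22.77°C → T = -10.17°C
Environment:
  400 → 2300 m (environment, lower layer, 6.1°C/km): ΔT = -6.1 × 1.9 = -11.59°C → T = 1.01°C
  2300 → 2700 m (environment, upper layer, 4.2°C/km): ΔT = -4.2 × 0.4 = -1.68°C → T = -0.67°C
T_parcel − T_env = -10.17 − (-0.67) = -9.5°C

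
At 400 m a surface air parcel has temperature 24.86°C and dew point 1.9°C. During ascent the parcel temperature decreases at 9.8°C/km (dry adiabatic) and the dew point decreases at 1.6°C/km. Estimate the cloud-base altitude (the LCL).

3200 m

T and T_d converge at 9.8 − 1.6 = 8.2°C per km
Height above start = (24.86 − 1.9) / 8.2 = 2.8 km
LCL altitude = 400 m + 2800 m = 3200 m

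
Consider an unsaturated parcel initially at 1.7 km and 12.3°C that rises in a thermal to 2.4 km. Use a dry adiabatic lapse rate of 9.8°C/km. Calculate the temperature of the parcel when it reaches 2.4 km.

Dry adiabatic to 2400 m: -9.8 × 0.7 km = -6.86°C, so T = 5.44°C.

5.44°C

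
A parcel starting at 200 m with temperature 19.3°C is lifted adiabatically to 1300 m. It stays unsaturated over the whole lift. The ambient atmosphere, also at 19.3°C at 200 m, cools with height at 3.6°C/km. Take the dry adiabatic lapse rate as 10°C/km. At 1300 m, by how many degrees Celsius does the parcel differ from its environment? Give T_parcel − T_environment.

-7.04°C (parcel cooler than environment)

Parcel:
  From 200 m to 1300 m (dry): cools by 10 × 1.1 = 11°C, giving 8.3°C.
Environment:
  From 200 m to 1300 m (environment): cools by 3.6 × 1.1 = 3.96°C, giving 15.34°C.
T_parcel − T_env = 8.3 − 15.34 = -7.04°C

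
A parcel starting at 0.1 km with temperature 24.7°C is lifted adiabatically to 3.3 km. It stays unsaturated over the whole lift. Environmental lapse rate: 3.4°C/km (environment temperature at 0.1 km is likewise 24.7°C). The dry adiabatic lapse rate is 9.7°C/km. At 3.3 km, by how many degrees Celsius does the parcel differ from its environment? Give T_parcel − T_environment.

Parcel:
  100–3300 m, dry: Δz = 3.2 km ⇒ ΔT = -31.04°C; T = -6.34°C
Environment:
  100–3300 m, environment: Δz = 3.2 km ⇒ ΔT = -10.88°C; T = 13.82°C
T_parcel − T_env = -6.34 − 13.82 = -20.16°C

-20.16°C (parcel cooler than environment)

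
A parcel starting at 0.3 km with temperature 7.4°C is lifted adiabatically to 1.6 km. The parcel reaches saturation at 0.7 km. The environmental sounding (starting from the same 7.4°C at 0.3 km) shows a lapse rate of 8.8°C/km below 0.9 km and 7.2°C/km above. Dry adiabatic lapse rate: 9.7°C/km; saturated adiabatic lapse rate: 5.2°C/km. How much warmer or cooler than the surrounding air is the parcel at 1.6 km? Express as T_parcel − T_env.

Parcel:
  From 300 m to 700 m (dry): cools by 9.7 × 0.4 = 3.88°C, giving 3.52°C.
  From 700 m to 1600 m (saturated): cools by 5.2 × 0.9 = 4.68°C, giving -1.16°C.
Environment:
  From 300 m to 900 m (environment, lower layer): cools by 8.8 × 0.6 = 5.28°C, giving 2.12°C.
  From 900 m to 1600 m (environment, upper layer): cools by 7.2 × 0.7 = 5.04°C, giving -2.92°C.
T_parcel − T_env = -1.16 − (-2.92) = +1.76°C

+1.76°C (parcel warmer than environment)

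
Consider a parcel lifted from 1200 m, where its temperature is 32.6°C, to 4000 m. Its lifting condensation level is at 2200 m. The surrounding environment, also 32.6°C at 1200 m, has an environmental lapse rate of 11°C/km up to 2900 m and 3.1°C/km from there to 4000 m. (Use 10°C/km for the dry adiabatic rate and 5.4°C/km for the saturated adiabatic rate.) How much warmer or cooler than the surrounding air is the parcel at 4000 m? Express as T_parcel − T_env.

Parcel:
  Dry to 2200 m: -10 × 1 km = -10°C, so T = 22.6°C.
  Saturated to 4000 m: -5.4 × 1.8 km = -9.72°C, so T = 12.88°C.
Environment:
  Environment, lower layer to 2900 m: -11 × 1.7 km = -18.7°C, so T = 13.9°C.
  Environment, upper layer to 4000 m: -3.1 × 1.1 km = -3.41°C, so T = 10.49°C.
T_parcel − T_env = 12.88 − 10.49 = +2.39°C

+2.39°C (parcel warmer than environment)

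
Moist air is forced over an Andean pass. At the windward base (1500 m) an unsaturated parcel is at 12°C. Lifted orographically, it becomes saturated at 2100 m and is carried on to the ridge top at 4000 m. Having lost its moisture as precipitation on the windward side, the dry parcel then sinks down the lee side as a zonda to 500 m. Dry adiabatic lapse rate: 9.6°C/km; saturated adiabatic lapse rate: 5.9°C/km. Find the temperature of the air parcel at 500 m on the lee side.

28.63°C

From 1500 m to 2100 m (dry): cools by 9.6 × 0.6 = 5.76°C, giving 6.24°C.
From 2100 m to 4000 m (saturated): cools by 5.9 × 1.9 = 11.21°C, giving -4.97°C.
From 4000 m to 500 m (dry descent): warms by 9.6 × 3.5 = 33.6°C, giving 28.63°C.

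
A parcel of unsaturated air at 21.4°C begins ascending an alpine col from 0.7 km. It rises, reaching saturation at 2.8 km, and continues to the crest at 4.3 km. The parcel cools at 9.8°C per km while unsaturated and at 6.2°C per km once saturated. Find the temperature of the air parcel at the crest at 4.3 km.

700–2800 m, dry: Δz = 2.1 km ⇒ ΔT = -20.58°C; T = 0.82°C
2800–4300 m, saturated: Δz = 1.5 km ⇒ ΔT = -9.3°C; T = -8.48°C

-8.48°C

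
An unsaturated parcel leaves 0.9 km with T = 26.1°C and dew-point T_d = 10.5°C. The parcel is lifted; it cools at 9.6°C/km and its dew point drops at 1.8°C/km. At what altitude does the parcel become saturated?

2.9 km

T and T_d converge at 9.6 − 1.8 = 7.8°C per km
Height above start = (26.1 − 10.5) / 7.8 = 2 km
LCL altitude = 900 m + 2000 m = 2900 m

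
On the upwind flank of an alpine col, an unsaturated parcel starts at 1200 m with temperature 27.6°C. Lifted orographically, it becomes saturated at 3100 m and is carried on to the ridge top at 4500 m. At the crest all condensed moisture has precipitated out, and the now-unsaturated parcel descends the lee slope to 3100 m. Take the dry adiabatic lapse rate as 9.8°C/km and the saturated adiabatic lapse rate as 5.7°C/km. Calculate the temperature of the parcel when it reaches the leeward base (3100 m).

From 1200 m to 3100 m (dry): cools by 9.8 × 1.9 = 18.62°C, giving 8.98°C.
From 3100 m to 4500 m (saturated): cools by 5.7 × 1.4 = 7.98°C, giving 1°C.
From 4500 m to 3100 m (dry descent): warms by 9.8 × 1.4 = 13.72°C, giving 14.72°C.

14.72°C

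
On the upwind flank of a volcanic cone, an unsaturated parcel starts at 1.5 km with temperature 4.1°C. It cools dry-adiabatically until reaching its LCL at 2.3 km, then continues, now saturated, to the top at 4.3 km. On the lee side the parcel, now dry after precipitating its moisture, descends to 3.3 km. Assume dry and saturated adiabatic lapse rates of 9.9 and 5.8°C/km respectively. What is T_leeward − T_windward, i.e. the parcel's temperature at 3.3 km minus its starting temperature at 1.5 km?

1500–2300 m, dry: Δz = 0.8 km ⇒ ΔT = -7.92°C; T = -3.82°C
2300–4300 m, saturated: Δz = 2 km ⇒ ΔT = -11.6°C; T = -15.42°C
4300–3300 m, dry descent: Δz = 1 km ⇒ ΔT = +9.9°C; T = -5.52°C
Net change vs windward start: -5.52 − 4.1 = -9.62°C

-9.62°C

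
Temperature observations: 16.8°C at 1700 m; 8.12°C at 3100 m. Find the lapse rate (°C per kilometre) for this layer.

6.2°C/km

Γ = −ΔT/Δz = (16.8 − 8.12) / (3100 − 1700) m
  = 8.68°C / 1.4 km = 6.2°C/km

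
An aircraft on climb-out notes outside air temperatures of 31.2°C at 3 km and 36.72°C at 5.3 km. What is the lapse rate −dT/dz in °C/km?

Γ = −ΔT/Δz = (31.2 − 36.72) / (5300 − 3000) m
  = -5.52°C / 2.3 km = -2.4°C/km

-2.4°C/km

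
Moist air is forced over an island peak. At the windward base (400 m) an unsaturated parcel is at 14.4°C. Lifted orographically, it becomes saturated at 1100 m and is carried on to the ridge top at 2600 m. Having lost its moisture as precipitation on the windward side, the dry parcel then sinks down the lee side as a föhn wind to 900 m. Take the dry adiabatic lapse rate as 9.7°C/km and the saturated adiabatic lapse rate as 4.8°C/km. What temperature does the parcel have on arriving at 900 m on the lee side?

16.9°C

Dry to 1100 m: -9.7 × 0.7 km = -6.79°C, so T = 7.61°C.
Saturated to 2600 m: -4.8 × 1.5 km = -7.2°C, so T = 0.41°C.
Dry descent to 900 m: +9.7 × 1.7 km = +16.49°C, so T = 16.9°C.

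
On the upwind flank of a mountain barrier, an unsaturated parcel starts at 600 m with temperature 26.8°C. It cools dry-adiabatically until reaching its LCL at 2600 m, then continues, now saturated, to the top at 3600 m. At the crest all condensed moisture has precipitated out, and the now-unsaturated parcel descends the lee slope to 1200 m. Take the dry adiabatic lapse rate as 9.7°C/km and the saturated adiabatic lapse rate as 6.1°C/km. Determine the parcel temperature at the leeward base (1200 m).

24.58°C

Dry to 2600 m: -9.7 × 2 km = -19.4°C, so T = 7.4°C.
Saturated to 3600 m: -6.1 × 1 km = -6.1°C, so T = 1.3°C.
Dry descent to 1200 m: +9.7 × 2.4 km = +23.28°C, so T = 24.58°C.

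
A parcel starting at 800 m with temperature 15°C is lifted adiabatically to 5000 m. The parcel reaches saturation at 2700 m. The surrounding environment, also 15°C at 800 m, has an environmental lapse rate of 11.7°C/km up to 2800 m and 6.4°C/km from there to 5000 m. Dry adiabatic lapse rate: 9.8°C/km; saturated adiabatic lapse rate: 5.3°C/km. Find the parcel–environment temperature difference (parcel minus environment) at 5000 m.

Parcel:
  From 800 m to 2700 m (dry): cools by 9.8 × 1.9 = 18.62°C, giving -3.62°C.
  From 2700 m to 5000 m (saturated): cools by 5.3 × 2.3 = 12.19°C, giving -15.81°C.
Environment:
  From 800 m to 2800 m (environment, lower layer): cools by 11.7 × 2 = 23.4°C, giving -8.4°C.
  From 2800 m to 5000 m (environment, upper layer): cools by 6.4 × 2.2 = 14.08°C, giving -22.48°C.
T_parcel − T_env = -15.81 − (-22.48) = +6.67°C

+6.67°C (parcel warmer than environment)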